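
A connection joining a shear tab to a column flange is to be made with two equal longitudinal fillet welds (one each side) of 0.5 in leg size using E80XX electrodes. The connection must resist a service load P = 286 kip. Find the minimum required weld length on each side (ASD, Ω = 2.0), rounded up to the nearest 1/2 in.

L = 17 in on each side

E80XX → F_EXX = 80 ksi.
Throat t_e = 0.707 × 0.5 = 0.3535 in.
r_n/Ω = (0.6 × 80 × 0.3535) / 2.0 = 8.484 kip/in.
L_req = P / (r_n/Ω) = 286 / 8.484 = 33.71 in total.
Per side: 33.71 / 2 = 16.86 in.
Round up → use L = 17 in on each side.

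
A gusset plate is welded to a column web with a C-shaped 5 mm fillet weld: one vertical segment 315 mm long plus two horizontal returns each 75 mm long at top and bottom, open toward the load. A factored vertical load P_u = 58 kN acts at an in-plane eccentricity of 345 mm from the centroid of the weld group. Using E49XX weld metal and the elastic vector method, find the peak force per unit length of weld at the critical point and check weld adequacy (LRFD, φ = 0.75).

E49XX → F_EXX = 490 MPa.
Total weld length L_w = 465 mm. Treat welds as unit-width lines.
Centroid: x̄ = 2×75×37.5 / 465 = 12.1 mm from the vertical weld.
Polar moment about centroid: J = I_x + I_y = [315³/12 + 2×75×157.5²] + [315×12.1² + 2(75³/12 + 75×25.4²)] = 6539000 mm³.
Direct shear f_v = P/L_w = 58×10³ / 465 = 124.7 N/mm (vertical).
Torsion M = P·e = 58×10³ × 345 = 20010000 N·mm.
Critical point at (x, y) = (62.9, 157.5) from centroid. f_tx = M·y/J = 482 N/mm; f_ty = M·x/J = 192.5 N/mm.
Resultant f_max = √[f_tx² + (f_v + f_ty)²] = √[482² + (124.7 + 192.5)²] = 577 N/mm.
Capacity per unit length: φr_n = 0.75 × 0.6 × 490 × (0.707 × 5) = 779.5 N/mm.
577 ≤ 779.5 → adequate.

f_max ≈ 577 N/mm; adequate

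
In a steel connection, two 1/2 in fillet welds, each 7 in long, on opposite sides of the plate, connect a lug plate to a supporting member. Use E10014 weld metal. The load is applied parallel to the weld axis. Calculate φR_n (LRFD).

φR_n ≈ 223 kips

E100XX → F_EXX = 100 ksi.
Effective throat t_e = 0.707 × 0.5 = 0.3535 in.
Total length L = 14 in; A_we = 0.3535 × 14 = 4.949 in².
F_nw = 0.6 F_EXX = 0.6 × 100 = 60 ksi.
φR_n = 0.75 × 60 × 4.949 = 222.7 kips.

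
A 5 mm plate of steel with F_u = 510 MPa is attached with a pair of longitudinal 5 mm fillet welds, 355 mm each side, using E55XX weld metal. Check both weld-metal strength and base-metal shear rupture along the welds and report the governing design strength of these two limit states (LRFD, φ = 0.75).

φR_n ≈ 621 kN (weld metal governs)

E55XX → F_EXX = 550 MPa.
t_e = 0.707 × 5 = 3.535 mm; L = 710 mm.
Weld metal: φR_n = 0.75 × 0.6 × 550 × 3.535 × 710 × 10⁻³ = 621.2 kN.
Base metal (shear rupture): φR_n = 0.75 × 0.6 × 510 × 5 × 710 × 10⁻³ = 814.7 kN.
Governing: weld metal.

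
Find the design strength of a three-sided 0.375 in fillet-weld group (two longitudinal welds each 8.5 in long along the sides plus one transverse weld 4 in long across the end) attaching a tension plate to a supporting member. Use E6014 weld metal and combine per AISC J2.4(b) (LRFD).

E60XX → F_EXX = 60 ksi.
t_e = 0.707 × 0.375 = 0.2651 in.
R_nwl = 0.6 × 60 × 0.2651 × 17 = 162.3 kips (longitudinal, 2 welds).
R_nwt = 0.6 × 60 × 0.2651 × 4 = 38.18 kips (transverse, base value).
(i) R_nwl + R_nwt = 200.4 kips; (ii) 0.85 R_nwl + 1.5 R_nwt = 195.2 kips.
R_n = max = 200.4 kips [governs: (i)]; φR_n = 150.3 kips.

φR_n ≈ 150 kips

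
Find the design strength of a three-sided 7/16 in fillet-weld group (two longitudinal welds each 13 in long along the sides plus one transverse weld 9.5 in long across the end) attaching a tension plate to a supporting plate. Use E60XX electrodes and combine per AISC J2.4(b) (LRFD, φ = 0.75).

φR_n ≈ 304 kip

E60XX → F_EXX = 60 ksi.
t_e = 0.707 × 0.4375 = 0.3093 in.
R_nwl = 0.6 × 60 × 0.3093 × 26 = 289.5 kip (longitudinal, 2 welds).
R_nwt = 0.6 × 60 × 0.3093 × 9.5 = 105.8 kip (transverse, base value).
(i) R_nwl + R_nwt = 395.3 kip; (ii) 0.85 R_nwl + 1.5 R_nwt = 404.8 kip.
R_n = max = 404.8 kip [governs: (ii)]; φR_n = 303.6 kip.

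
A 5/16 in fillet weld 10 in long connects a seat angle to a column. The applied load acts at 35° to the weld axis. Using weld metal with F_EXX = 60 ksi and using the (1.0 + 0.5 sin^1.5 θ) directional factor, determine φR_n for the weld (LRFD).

φR_n ≈ 72.6 kips

t_e = 0.707 × 0.3125 = 0.2209 in; A_we = 0.2209 × 10 = 2.209 in².
Directional factor: 1.0 + 0.5 sin^1.5(35°) = 1.217.
F_nw = 0.6 × 60 × 1.217 = 43.82 ksi.
φR_n = 0.75 × 43.82 × 2.209 = 72.61 kips.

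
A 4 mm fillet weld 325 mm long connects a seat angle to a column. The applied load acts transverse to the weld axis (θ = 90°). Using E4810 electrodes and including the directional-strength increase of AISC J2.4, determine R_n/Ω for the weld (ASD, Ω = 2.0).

E48XX → F_EXX = 480 MPa.
t_e = 0.707 × 4 = 2.828 mm; A_we = 2.828 × 325 = 919.1 mm².
Directional factor: 1.0 + 0.5 sin^1.5(90°) = 1.5.
F_nw = 0.6 × 480 × 1.5 = 432 MPa.
R_n/Ω = (432 × 919.1) / 2.0 × 10⁻³ = 198.5 kN.

R_n/Ω ≈ 199 kN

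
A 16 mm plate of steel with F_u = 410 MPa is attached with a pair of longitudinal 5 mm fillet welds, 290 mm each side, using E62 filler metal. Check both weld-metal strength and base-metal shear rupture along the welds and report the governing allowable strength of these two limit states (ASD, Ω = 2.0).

R_n/Ω ≈ 381 kN (weld metal governs)

E62XX → F_EXX = 620 MPa.
t_e = 0.707 × 5 = 3.535 mm; L = 580 mm.
Weld metal: R_n/Ω = (1/2.0) × 0.6 × 620 × 3.535 × 580 × 10⁻³ = 381.4 kN.
Base metal (shear rupture): R_n/Ω = (1/2.0) × 0.6 × 410 × 16 × 580 × 10⁻³ = 1141 kN.
Governing: weld metal.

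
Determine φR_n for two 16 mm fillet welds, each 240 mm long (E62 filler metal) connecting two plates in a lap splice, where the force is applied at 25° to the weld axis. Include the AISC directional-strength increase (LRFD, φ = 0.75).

φR_n ≈ 1720 kN

E62XX → F_EXX = 620 MPa.
t_e = 0.707 × 16 = 11.31 mm; A_we = 11.31 × 480 = 5430 mm².
Directional factor: 1.0 + 0.5 sin^1.5(25°) = 1.137.
F_nw = 0.6 × 620 × 1.137 = 423.1 MPa.
φR_n = 0.75 × 423.1 × 5430 × 10⁻³ = 1723 kN.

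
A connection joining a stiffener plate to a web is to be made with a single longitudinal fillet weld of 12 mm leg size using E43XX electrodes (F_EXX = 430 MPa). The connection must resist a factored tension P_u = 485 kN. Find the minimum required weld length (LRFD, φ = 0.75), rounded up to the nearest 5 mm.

Throat t_e = 0.707 × 12 = 8.484 mm.
φr_n = 0.75 × 0.6 × 430 × 8.484 × 10⁻³ = 1.642 kN/mm.
L_req = P_u / φr_n = 485 / 1.642 = 295.4 mm total.
Round up → use L = 300 mm.

L = 300 mm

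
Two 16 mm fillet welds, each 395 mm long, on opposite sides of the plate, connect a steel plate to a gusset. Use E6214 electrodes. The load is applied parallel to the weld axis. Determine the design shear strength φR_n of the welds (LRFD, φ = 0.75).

φR_n ≈ 2490 kN

E62XX → F_EXX = 620 MPa.
Effective throat t_e = 0.707 × 16 = 11.31 mm.
Total length L = 790 mm; A_we = 11.31 × 790 = 8936 mm².
F_nw = 0.6 F_EXX = 0.6 × 620 = 372 MPa.
φR_n = 0.75 × 372 × 8936 × 10⁻³ = 2493 kN.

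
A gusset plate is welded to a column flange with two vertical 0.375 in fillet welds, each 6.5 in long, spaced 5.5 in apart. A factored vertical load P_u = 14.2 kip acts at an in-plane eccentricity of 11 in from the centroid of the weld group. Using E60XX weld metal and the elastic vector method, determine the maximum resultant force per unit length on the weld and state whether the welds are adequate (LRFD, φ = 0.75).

f_max ≈ 5.39 kip/in; adequate

E60XX → F_EXX = 60 ksi.
Total weld length L_w = 13 in. Treat welds as unit-width lines.
Polar moment about centroid: J = 2[d³/12 + d(b/2)²] = 2[6.5³/12 + 6.5×2.75²] = 144.1 in³.
Direct shear f_v = P/L_w = 14.2 / 13 = 1.092 kip/in (vertical).
Torsion M = P·e = 14.2 × 11 = 156.2 kip·in.
Critical point at (x, y) = (2.75, 3.25) from centroid. f_tx = M·y/J = 3.523 kip/in; f_ty = M·x/J = 2.981 kip/in.
Resultant f_max = √[f_tx² + (f_v + f_ty)²] = √[3.523² + (1.092 + 2.981)²] = 5.386 kip/in.
Capacity per unit length: φr_n = 0.75 × 0.6 × 60 × (0.707 × 0.375) = 7.158 kip/in.
5.386 ≤ 7.158 → adequate.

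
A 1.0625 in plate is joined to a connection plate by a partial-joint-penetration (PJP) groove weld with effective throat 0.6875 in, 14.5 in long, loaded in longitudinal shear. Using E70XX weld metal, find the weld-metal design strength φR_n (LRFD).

φR_n ≈ 314 kip

E70XX → F_EXX = 70 ksi.
Effective throat (given) t_e = 0.6875 in.
A_we = 0.6875 × 14.5 = 9.969 in².
F_nw = 0.6 F_EXX = 42 ksi.
φR_n = 0.75 × 42 × 9.969 = 314 kip.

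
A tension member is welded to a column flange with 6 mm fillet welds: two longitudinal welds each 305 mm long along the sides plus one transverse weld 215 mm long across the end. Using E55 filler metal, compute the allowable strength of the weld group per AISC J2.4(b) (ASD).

R_n/Ω ≈ 589 kN

E55XX → F_EXX = 550 MPa.
t_e = 0.707 × 6 = 4.242 mm.
R_nwl = 0.6 × 550 × 4.242 × 610 × 10⁻³ = 853.9 kN (longitudinal, 2 welds).
R_nwt = 0.6 × 550 × 4.242 × 215 × 10⁻³ = 301 kN (transverse, base value).
(i) R_nwl + R_nwt = 1155 kN; (ii) 0.85 R_nwl + 1.5 R_nwt = 1177 kN.
R_n = max = 1177 kN [governs: (ii)]; R_n/Ω = 588.6 kN.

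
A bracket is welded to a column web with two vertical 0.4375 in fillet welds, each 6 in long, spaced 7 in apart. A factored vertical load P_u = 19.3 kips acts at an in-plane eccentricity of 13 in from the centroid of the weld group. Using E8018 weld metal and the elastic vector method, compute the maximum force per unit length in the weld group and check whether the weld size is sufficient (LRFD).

f_max ≈ 7.61 kip/in; adequate

E80XX → F_EXX = 80 ksi.
Total weld length L_w = 12 in. Treat welds as unit-width lines.
Polar moment about centroid: J = 2[d³/12 + d(b/2)²] = 2[6³/12 + 6×3.5²] = 183 in³.
Direct shear f_v = P/L_w = 19.3 / 12 = 1.608 kip/in (vertical).
Torsion M = P·e = 19.3 × 13 = 250.9 kip·in.
Critical point at (x, y) = (3.5, 3) from centroid. f_tx = M·y/J = 4.113 kip/in; f_ty = M·x/J = 4.799 kip/in.
Resultant f_max = √[f_tx² + (f_v + f_ty)²] = √[4.113² + (1.608 + 4.799)²] = 7.614 kip/in.
Capacity per unit length: φr_n = 0.75 × 0.6 × 80 × (0.707 × 0.4375) = 11.14 kip/in.
7.614 ≤ 11.14 → adequate.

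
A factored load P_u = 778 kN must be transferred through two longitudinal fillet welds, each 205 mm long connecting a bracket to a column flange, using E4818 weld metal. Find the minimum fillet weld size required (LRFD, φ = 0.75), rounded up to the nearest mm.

E48XX → F_EXX = 480 MPa.
Total weld length L = 410 mm.
Required throat t_e = P_u / (φ × 0.6 F_EXX × L) = 778 / (0.75 × 0.6 × 480 × 410 × 10⁻³) = 8.785 mm.
Required leg w = t_e / 0.707 = 12.43 mm → use 13 mm.

w = 13 mm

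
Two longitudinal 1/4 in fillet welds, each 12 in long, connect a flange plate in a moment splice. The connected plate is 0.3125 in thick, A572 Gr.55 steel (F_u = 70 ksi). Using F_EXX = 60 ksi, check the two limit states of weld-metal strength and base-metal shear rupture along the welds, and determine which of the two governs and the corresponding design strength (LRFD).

φR_n ≈ 115 kip (weld metal governs)

t_e = 0.707 × 0.25 = 0.1767 in; L = 24 in.
Weld metal: φR_n = 0.75 × 0.6 × 60 × 0.1767 × 24 = 114.5 kip.
Base metal (shear rupture): φR_n = 0.75 × 0.6 × 70 × 0.3125 × 24 = 236.2 kip.
Governing: weld metal.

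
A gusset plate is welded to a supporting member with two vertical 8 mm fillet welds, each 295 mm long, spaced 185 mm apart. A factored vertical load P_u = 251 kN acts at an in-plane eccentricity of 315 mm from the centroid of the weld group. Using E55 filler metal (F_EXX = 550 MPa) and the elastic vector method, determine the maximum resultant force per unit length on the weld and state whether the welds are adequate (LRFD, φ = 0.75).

Total weld length L_w = 590 mm. Treat welds as unit-width lines.
Polar moment about centroid: J = 2[d³/12 + d(b/2)²] = 2[295³/12 + 295×92.5²] = 9327000 mm³.
Direct shear f_v = P/L_w = 251×10³ / 590 = 425.4 N/mm (vertical).
Torsion M = P·e = 251×10³ × 315 = 79065000 N·mm.
Critical point at (x, y) = (92.5, 147.5) from centroid. f_tx = M·y/J = 1250 N/mm; f_ty = M·x/J = 784.1 N/mm.
Resultant f_max = √[f_tx² + (f_v + f_ty)²] = √[1250² + (425.4 + 784.1)²] = 1740 N/mm.
Capacity per unit length: φr_n = 0.75 × 0.6 × 550 × (0.707 × 8) = 1400 N/mm.
1740 > 1400 → NOT adequate.

f_max ≈ 1740 N/mm; NOT adequate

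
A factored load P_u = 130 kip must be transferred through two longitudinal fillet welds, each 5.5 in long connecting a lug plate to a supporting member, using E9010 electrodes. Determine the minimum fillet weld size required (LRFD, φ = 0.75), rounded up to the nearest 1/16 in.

w = 7/16 in

E90XX → F_EXX = 90 ksi.
Total weld length L = 11 in.
Required throat t_e = P_u / (φ × 0.6 F_EXX × L) = 130 / (0.75 × 0.6 × 90 × 11) = 0.2918 in.
Required leg w = t_e / 0.707 = 0.4127 in → use 7/16 in.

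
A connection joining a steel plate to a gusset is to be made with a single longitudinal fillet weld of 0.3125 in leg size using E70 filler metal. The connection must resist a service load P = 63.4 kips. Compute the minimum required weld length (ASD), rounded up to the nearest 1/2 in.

L = 14 in

E70XX → F_EXX = 70 ksi.
Throat t_e = 0.707 × 0.3125 = 0.2209 in.
r_n/Ω = (0.6 × 70 × 0.2209) / 2.0 = 4.64 kip/in.
L_req = P / (r_n/Ω) = 63.4 / 4.64 = 13.66 in total.
Round up → use L = 14 in.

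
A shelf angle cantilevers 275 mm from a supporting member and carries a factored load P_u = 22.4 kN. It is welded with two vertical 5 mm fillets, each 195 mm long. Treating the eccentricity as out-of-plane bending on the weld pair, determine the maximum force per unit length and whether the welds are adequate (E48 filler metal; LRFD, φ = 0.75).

f_max ≈ 489 N/mm; adequate

E48XX → F_EXX = 480 MPa.
L_w = 2 × 195 = 390 mm; section modulus (unit throat) S = 2 × L²/6 = 12680 mm².
Direct shear f_v = P/L_w = 22.4×10³/390 = 57.44 N/mm.
Moment M = P × e = 22.4×10³ × 275 = 6160000 N·mm; bending f_b = M/S = 486 N/mm.
f_max = √(f_v² + f_b²) = √(57.44² + 486²) = 489.4 N/mm.
φr_n = 0.75 × 0.6 × 480 × (0.707 × 5) = 763.6 N/mm → adequate.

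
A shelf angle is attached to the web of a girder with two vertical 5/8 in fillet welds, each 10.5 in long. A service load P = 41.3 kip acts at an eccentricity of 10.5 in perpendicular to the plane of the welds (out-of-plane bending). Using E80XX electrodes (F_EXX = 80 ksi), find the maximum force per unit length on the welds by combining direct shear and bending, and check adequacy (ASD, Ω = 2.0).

L_w = 2 × 10.5 = 21 in; section modulus (unit throat) S = 2 × L²/6 = 36.75 in².
Direct shear f_v = P/L_w = 41.3/21 = 1.967 kip/in.
Moment M = P × e = 41.3 × 10.5 = 433.65 kip·in; bending f_b = M/S = 11.8 kip/in.
f_max = √(f_v² + f_b²) = √(1.967² + 11.8²) = 11.96 kip/in.
r_n/Ω = (1/2.0) × 0.6 × 80 × (0.707 × 0.625) = 10.6 kip/in → NOT adequate.

f_max ≈ 12 kip/in; NOT adequate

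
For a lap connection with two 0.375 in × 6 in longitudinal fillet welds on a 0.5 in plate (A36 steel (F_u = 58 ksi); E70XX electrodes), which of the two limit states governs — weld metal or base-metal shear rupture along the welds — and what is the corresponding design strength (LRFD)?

φR_n ≈ 100 kips (weld metal governs)

E70XX → F_EXX = 70 ksi.
t_e = 0.707 × 0.375 = 0.2651 in; L = 12 in.
Weld metal: φR_n = 0.75 × 0.6 × 70 × 0.2651 × 12 = 100.2 kips.
Base metal (shear rupture): φR_n = 0.75 × 0.6 × 58 × 0.5 × 12 = 156.6 kips.
Governing: weld metal.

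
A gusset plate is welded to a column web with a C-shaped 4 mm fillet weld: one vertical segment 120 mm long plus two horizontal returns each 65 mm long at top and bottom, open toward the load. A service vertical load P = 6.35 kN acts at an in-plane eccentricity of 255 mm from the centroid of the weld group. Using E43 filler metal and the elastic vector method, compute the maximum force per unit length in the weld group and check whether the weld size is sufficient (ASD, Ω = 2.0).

f_max ≈ 189 N/mm; adequate

E43XX → F_EXX = 430 MPa.
Total weld length L_w = 250 mm. Treat welds as unit-width lines.
Centroid: x̄ = 2×65×32.5 / 250 = 16.9 mm from the vertical weld.
Polar moment about centroid: J = I_x + I_y = [120³/12 + 2×65×60²] + [120×16.9² + 2(65³/12 + 65×15.6²)] = 723700 mm³.
Direct shear f_v = P/L_w = 6.35×10³ / 250 = 25.4 N/mm (vertical).
Torsion M = P·e = 6.35×10³ × 255 = 1619200 N·mm.
Critical point at (x, y) = (48.1, 60) from centroid. f_tx = M·y/J = 134.3 N/mm; f_ty = M·x/J = 107.6 N/mm.
Resultant f_max = √[f_tx² + (f_v + f_ty)²] = √[134.3² + (25.4 + 107.6)²] = 189 N/mm.
Capacity per unit length: r_n/Ω = (1/2.0) × 0.6 × 430 × (0.707 × 4) = 364.8 N/mm.
189 ≤ 364.8 → adequate.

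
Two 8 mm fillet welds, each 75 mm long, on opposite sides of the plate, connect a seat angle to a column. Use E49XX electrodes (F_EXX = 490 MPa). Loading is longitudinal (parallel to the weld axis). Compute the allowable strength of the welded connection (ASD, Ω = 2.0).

Effective throat t_e = 0.707 × 8 = 5.656 mm.
Total length L = 150 mm; A_we = 5.656 × 150 = 848.4 mm².
F_nw = 0.6 F_EXX = 0.6 × 490 = 294 MPa.
R_n = 294 × 848.4 × 10⁻³ = 249.4 kN; R_n/Ω = 249.4/2.0 = 124.7 kN.

R_n/Ω ≈ 125 kN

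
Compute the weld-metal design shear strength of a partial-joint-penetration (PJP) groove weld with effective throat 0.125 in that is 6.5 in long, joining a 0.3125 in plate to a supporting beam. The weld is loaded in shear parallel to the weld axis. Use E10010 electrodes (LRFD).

φR_n ≈ 36.6 kips

E100XX → F_EXX = 100 ksi.
Effective throat (given) t_e = 0.125 in.
A_we = 0.125 × 6.5 = 0.8125 in².
F_nw = 0.6 F_EXX = 60 ksi.
φR_n = 0.75 × 60 × 0.8125 = 36.56 kips.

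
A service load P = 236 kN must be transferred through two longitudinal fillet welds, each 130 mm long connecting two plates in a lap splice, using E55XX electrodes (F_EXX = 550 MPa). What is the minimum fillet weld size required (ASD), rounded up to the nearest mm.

w = 8 mm

Total weld length L = 260 mm.
Required throat t_e = P × Ω / (0.6 F_EXX × L) = 236 × 2.0 / (0.6 × 550 × 260 × 10⁻³) = 5.501 mm.
Required leg w = t_e / 0.707 = 7.781 mm → use 8 mm.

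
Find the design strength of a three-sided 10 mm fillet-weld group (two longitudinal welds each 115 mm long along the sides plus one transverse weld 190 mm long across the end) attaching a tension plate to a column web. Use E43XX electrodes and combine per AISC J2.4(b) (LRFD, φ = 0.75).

φR_n ≈ 657 kN

E43XX → F_EXX = 430 MPa.
t_e = 0.707 × 10 = 7.07 mm.
R_nwl = 0.6 × 430 × 7.07 × 230 × 10⁻³ = 419.5 kN (longitudinal, 2 welds).
R_nwt = 0.6 × 430 × 7.07 × 190 × 10⁻³ = 346.6 kN (transverse, base value).
(i) R_nwl + R_nwt = 766.1 kN; (ii) 0.85 R_nwl + 1.5 R_nwt = 876.5 kN.
R_n = max = 876.5 kN [governs: (ii)]; φR_n = 657.3 kN.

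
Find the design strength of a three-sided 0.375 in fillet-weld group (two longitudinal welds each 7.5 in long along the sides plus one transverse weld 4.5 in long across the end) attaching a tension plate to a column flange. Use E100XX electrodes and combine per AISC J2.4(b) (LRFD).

φR_n ≈ 233 kips

E100XX → F_EXX = 100 ksi.
t_e = 0.707 × 0.375 = 0.2651 in.
R_nwl = 0.6 × 100 × 0.2651 × 15 = 238.6 kips (longitudinal, 2 welds).
R_nwt = 0.6 × 100 × 0.2651 × 4.5 = 71.58 kips (transverse, base value).
(i) R_nwl + R_nwt = 310.2 kips; (ii) 0.85 R_nwl + 1.5 R_nwt = 310.2 kips.
R_n = max = 310.2 kips [governs: (ii)]; φR_n = 232.6 kips.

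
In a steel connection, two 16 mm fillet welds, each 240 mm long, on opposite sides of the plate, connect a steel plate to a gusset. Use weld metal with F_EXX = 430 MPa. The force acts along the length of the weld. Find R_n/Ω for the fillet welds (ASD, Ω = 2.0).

R_n/Ω ≈ 700 kN

Effective throat t_e = 0.707 × 16 = 11.31 mm.
Total length L = 480 mm; A_we = 11.31 × 480 = 5430 mm².
F_nw = 0.6 F_EXX = 0.6 × 430 = 258 MPa.
R_n = 258 × 5430 × 10⁻³ = 1401 kN; R_n/Ω = 1401/2.0 = 700.4 kN.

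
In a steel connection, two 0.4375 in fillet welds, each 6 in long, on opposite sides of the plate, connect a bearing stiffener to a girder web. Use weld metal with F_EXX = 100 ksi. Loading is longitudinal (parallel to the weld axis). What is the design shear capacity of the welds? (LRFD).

φR_n ≈ 167 kips

Effective throat t_e = 0.707 × 0.4375 = 0.3093 in.
Total length L = 12 in; A_we = 0.3093 × 12 = 3.712 in².
F_nw = 0.6 F_EXX = 0.6 × 100 = 60 ksi.
φR_n = 0.75 × 60 × 3.712 = 167 kips.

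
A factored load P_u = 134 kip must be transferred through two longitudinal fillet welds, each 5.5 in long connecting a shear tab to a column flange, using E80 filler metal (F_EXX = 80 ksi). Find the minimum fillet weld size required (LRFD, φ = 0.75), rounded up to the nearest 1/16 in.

w = 1/2 in

Total weld length L = 11 in.
Required throat t_e = P_u / (φ × 0.6 F_EXX × L) = 134 / (0.75 × 0.6 × 80 × 11) = 0.3384 in.
Required leg w = t_e / 0.707 = 0.4786 in → use 1/2 in.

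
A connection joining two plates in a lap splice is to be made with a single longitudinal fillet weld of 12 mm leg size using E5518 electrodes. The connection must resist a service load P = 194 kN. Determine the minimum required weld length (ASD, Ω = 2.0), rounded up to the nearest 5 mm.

L = 140 mm

E55XX → F_EXX = 550 MPa.
Throat t_e = 0.707 × 12 = 8.484 mm.
r_n/Ω = (0.6 × 550 × 8.484) / 2.0 = 1400 N/mm = 1.4 kN/mm.
L_req = P / (r_n/Ω) = 194 / 1.4 = 138.6 mm total.
Round up → use L = 140 mm.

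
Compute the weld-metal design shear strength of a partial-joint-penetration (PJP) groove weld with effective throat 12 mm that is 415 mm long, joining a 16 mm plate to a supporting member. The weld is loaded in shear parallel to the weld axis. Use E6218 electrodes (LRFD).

φR_n ≈ 1390 kN

E62XX → F_EXX = 620 MPa.
Effective throat (given) t_e = 12 mm.
A_we = 12 × 415 = 4980 mm².
F_nw = 0.6 F_EXX = 372 MPa.
φR_n = 0.75 × 372 × 4980 × 10⁻³ = 1389 kN.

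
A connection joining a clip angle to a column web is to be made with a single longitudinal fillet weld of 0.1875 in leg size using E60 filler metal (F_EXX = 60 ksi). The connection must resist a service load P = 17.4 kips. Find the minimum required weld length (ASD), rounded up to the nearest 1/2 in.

Throat t_e = 0.707 × 0.1875 = 0.1326 in.
r_n/Ω = (0.6 × 60 × 0.1326) / 2.0 = 2.386 kip/in.
L_req = P / (r_n/Ω) = 17.4 / 2.386 = 7.292 in total.
Round up → use L = 7.5 in.

L = 7.5 in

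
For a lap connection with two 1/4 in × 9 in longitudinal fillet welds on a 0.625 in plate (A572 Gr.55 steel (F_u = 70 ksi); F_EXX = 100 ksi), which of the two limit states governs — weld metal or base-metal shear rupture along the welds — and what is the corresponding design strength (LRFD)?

φR_n ≈ 143 kip (weld metal governs)

t_e = 0.707 × 0.25 = 0.1767 in; L = 18 in.
Weld metal: φR_n = 0.75 × 0.6 × 100 × 0.1767 × 18 = 143.2 kip.
Base metal (shear rupture): φR_n = 0.75 × 0.6 × 70 × 0.625 × 18 = 354.4 kip.
Governing: weld metal.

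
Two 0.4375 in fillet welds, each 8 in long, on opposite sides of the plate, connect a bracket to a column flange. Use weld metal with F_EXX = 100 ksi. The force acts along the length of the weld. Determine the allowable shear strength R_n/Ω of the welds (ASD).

Effective throat t_e = 0.707 × 0.4375 = 0.3093 in.
Total length L = 16 in; A_we = 0.3093 × 16 = 4.949 in².
F_nw = 0.6 F_EXX = 0.6 × 100 = 60 ksi.
R_n = 60 × 4.949 = 296.9 kips; R_n/Ω = 296.9/2.0 = 148.5 kips.

R_n/Ω ≈ 148 kips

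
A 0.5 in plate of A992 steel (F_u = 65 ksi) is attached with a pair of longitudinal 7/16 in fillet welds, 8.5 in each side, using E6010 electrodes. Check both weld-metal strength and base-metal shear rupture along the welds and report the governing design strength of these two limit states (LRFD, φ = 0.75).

φR_n ≈ 142 kip (weld metal governs)

E60XX → F_EXX = 60 ksi.
t_e = 0.707 × 0.4375 = 0.3093 in; L = 17 in.
Weld metal: φR_n = 0.75 × 0.6 × 60 × 0.3093 × 17 = 142 kip.
Base metal (shear rupture): φR_n = 0.75 × 0.6 × 65 × 0.5 × 17 = 248.6 kip.
Governing: weld metal.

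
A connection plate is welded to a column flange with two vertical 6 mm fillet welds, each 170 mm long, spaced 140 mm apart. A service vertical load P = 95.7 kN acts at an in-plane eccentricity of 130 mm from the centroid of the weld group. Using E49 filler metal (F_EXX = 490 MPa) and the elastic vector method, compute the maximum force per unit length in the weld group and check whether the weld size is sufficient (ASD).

Total weld length L_w = 340 mm. Treat welds as unit-width lines.
Polar moment about centroid: J = 2[d³/12 + d(b/2)²] = 2[170³/12 + 170×70²] = 2485000 mm³.
Direct shear f_v = P/L_w = 95.7×10³ / 340 = 281.5 N/mm (vertical).
Torsion M = P·e = 95.7×10³ × 130 = 12441000 N·mm.
Critical point at (x, y) = (70, 85) from centroid. f_tx = M·y/J = 425.6 N/mm; f_ty = M·x/J = 350.5 N/mm.
Resultant f_max = √[f_tx² + (f_v + f_ty)²] = √[425.6² + (281.5 + 350.5)²] = 761.9 N/mm.
Capacity per unit length: r_n/Ω = (1/2.0) × 0.6 × 490 × (0.707 × 6) = 623.6 N/mm.
761.9 > 623.6 → NOT adequate.

f_max ≈ 762 N/mm; NOT adequate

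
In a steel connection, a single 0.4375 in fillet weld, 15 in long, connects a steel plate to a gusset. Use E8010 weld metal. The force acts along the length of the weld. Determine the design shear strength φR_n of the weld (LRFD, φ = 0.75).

φR_n ≈ 167 kip

E80XX → F_EXX = 80 ksi.
Effective throat t_e = 0.707 × 0.4375 = 0.3093 in.
Total length L = 15 in; A_we = 0.3093 × 15 = 4.64 in².
F_nw = 0.6 F_EXX = 0.6 × 80 = 48 ksi.
φR_n = 0.75 × 48 × 4.64 = 167 kip.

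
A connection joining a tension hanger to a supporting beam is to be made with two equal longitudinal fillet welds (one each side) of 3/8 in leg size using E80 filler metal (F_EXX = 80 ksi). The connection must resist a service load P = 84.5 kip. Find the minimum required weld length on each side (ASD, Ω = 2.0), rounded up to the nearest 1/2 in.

L = 7 in on each side

Throat t_e = 0.707 × 0.375 = 0.2651 in.
r_n/Ω = (0.6 × 80 × 0.2651) / 2.0 = 6.363 kip/in.
L_req = P / (r_n/Ω) = 84.5 / 6.363 = 13.28 in total.
Per side: 13.28 / 2 = 6.64 in.
Round up → use L = 7 in on each side.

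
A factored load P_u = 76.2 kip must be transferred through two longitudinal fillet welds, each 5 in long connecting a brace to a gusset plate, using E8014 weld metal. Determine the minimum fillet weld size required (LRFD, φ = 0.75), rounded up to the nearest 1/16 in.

w = 5/16 in

E80XX → F_EXX = 80 ksi.
Total weld length L = 10 in.
Required throat t_e = P_u / (φ × 0.6 F_EXX × L) = 76.2 / (0.75 × 0.6 × 80 × 10) = 0.2117 in.
Required leg w = t_e / 0.707 = 0.2994 in → use 5/16 in.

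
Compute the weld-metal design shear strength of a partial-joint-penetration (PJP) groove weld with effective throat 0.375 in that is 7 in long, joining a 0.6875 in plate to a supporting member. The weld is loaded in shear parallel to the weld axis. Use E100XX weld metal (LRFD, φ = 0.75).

E100XX → F_EXX = 100 ksi.
Effective throat (given) t_e = 0.375 in.
A_we = 0.375 × 7 = 2.625 in².
F_nw = 0.6 F_EXX = 60 ksi.
φR_n = 0.75 × 60 × 2.625 = 118.1 kip.

φR_n ≈ 118 kip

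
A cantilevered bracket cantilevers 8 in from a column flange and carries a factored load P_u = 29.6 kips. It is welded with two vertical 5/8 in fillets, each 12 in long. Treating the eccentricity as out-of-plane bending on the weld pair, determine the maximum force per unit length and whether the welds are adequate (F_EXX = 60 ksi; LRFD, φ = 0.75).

f_max ≈ 5.09 kip/in; adequate

L_w = 2 × 12 = 24 in; section modulus (unit throat) S = 2 × L²/6 = 48 in².
Direct shear f_v = P/L_w = 29.6/24 = 1.233 kip/in.
Moment M = P × e = 29.6 × 8 = 236.8 kip·in; bending f_b = M/S = 4.933 kip/in.
f_max = √(f_v² + f_b²) = √(1.233² + 4.933²) = 5.085 kip/in.
φr_n = 0.75 × 0.6 × 60 × (0.707 × 0.625) = 11.93 kip/in → adequate.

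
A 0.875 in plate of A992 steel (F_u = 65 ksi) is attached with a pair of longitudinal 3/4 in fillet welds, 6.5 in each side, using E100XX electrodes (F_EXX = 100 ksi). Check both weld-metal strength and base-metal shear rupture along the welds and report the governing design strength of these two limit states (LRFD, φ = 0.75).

t_e = 0.707 × 0.75 = 0.5302 in; L = 13 in.
Weld metal: φR_n = 0.75 × 0.6 × 100 × 0.5302 × 13 = 310.2 kip.
Base metal (shear rupture): φR_n = 0.75 × 0.6 × 65 × 0.875 × 13 = 332.7 kip.
Governing: weld metal.

φR_n ≈ 310 kip (weld metal governs)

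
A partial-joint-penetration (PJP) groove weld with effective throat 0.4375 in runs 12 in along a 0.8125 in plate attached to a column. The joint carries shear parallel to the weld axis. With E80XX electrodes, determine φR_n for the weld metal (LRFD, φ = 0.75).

E80XX → F_EXX = 80 ksi.
Effective throat (given) t_e = 0.4375 in.
A_we = 0.4375 × 12 = 5.25 in².
F_nw = 0.6 F_EXX = 48 ksi.
φR_n = 0.75 × 48 × 5.25 = 189 kips.

φR_n ≈ 189 kips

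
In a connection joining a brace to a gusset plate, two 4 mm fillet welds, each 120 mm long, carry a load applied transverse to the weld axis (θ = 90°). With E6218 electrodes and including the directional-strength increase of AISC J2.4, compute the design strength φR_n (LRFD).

φR_n ≈ 284 kN

E62XX → F_EXX = 620 MPa.
t_e = 0.707 × 4 = 2.828 mm; A_we = 2.828 × 240 = 678.7 mm².
Directional factor: 1.0 + 0.5 sin^1.5(90°) = 1.5.
F_nw = 0.6 × 620 × 1.5 = 558 MPa.
φR_n = 0.75 × 558 × 678.7 × 10⁻³ = 284 kN.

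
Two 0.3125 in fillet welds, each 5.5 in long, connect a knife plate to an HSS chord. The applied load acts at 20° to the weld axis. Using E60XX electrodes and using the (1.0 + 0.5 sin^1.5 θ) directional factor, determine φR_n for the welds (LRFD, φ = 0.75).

φR_n ≈ 72.2 kips

E60XX → F_EXX = 60 ksi.
t_e = 0.707 × 0.3125 = 0.2209 in; A_we = 0.2209 × 11 = 2.43 in².
Directional factor: 1.0 + 0.5 sin^1.5(20°) = 1.1.
F_nw = 0.6 × 60 × 1.1 = 39.6 ksi.
φR_n = 0.75 × 39.6 × 2.43 = 72.18 kips.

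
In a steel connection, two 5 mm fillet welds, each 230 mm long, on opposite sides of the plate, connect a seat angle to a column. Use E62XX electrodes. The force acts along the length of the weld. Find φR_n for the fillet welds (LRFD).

E62XX → F_EXX = 620 MPa.
Effective throat t_e = 0.707 × 5 = 3.535 mm.
Total length L = 460 mm; A_we = 3.535 × 460 = 1626 mm².
F_nw = 0.6 F_EXX = 0.6 × 620 = 372 MPa.
φR_n = 0.75 × 372 × 1626 × 10⁻³ = 453.7 kN.

φR_n ≈ 454 kN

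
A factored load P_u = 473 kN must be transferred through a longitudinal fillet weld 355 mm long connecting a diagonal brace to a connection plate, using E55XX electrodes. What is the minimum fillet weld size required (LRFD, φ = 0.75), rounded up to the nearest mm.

E55XX → F_EXX = 550 MPa.
Total weld length L = 355 mm.
Required throat t_e = P_u / (φ × 0.6 F_EXX × L) = 473 / (0.75 × 0.6 × 550 × 355 × 10⁻³) = 5.383 mm.
Required leg w = t_e / 0.707 = 7.614 mm → use 8 mm.

w = 8 mm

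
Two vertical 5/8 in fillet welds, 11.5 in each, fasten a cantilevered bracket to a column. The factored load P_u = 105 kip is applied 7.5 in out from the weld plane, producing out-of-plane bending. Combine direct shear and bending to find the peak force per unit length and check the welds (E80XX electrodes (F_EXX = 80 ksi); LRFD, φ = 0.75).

L_w = 2 × 11.5 = 23 in; section modulus (unit throat) S = 2 × L²/6 = 44.08 in².
Direct shear f_v = P/L_w = 105/23 = 4.565 kip/in.
Moment M = P × e = 105 × 7.5 = 787.5 kip·in; bending f_b = M/S = 17.86 kip/in.
f_max = √(f_v² + f_b²) = √(4.565² + 17.86²) = 18.44 kip/in.
φr_n = 0.75 × 0.6 × 80 × (0.707 × 0.625) = 15.91 kip/in → NOT adequate.

f_max ≈ 18.4 kip/in; NOT adequate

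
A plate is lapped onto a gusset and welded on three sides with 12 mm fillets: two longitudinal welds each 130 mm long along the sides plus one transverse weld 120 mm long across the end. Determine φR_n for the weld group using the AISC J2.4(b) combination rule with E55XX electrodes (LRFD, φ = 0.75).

φR_n ≈ 842 kN

E55XX → F_EXX = 550 MPa.
t_e = 0.707 × 12 = 8.484 mm.
R_nwl = 0.6 × 550 × 8.484 × 260 × 10⁻³ = 727.9 kN (longitudinal, 2 welds).
R_nwt = 0.6 × 550 × 8.484 × 120 × 10⁻³ = 336 kN (transverse, base value).
(i) R_nwl + R_nwt = 1064 kN; (ii) 0.85 R_nwl + 1.5 R_nwt = 1123 kN.
R_n = max = 1123 kN [governs: (ii)]; φR_n = 842 kN.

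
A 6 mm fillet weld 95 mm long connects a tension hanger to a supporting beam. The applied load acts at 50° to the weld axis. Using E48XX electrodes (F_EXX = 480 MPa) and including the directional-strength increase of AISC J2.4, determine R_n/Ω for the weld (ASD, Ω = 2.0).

R_n/Ω ≈ 77.5 kN

t_e = 0.707 × 6 = 4.242 mm; A_we = 4.242 × 95 = 403 mm².
Directional factor: 1.0 + 0.5 sin^1.5(50°) = 1.335.
F_nw = 0.6 × 480 × 1.335 = 384.5 MPa.
R_n/Ω = (384.5 × 403) / 2.0 × 10⁻³ = 77.48 kN.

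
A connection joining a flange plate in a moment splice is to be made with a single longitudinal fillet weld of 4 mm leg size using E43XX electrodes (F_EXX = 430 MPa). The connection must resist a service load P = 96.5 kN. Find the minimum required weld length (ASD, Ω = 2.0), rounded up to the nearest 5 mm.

Throat t_e = 0.707 × 4 = 2.828 mm.
r_n/Ω = (0.6 × 430 × 2.828) / 2.0 = 364.8 N/mm = 0.3648 kN/mm.
L_req = P / (r_n/Ω) = 96.5 / 0.3648 = 264.5 mm total.
Round up → use L = 265 mm.

L = 265 mm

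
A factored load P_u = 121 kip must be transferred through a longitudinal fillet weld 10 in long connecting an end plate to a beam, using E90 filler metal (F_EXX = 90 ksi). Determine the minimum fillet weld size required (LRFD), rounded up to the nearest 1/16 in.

Total weld length L = 10 in.
Required throat t_e = P_u / (φ × 0.6 F_EXX × L) = 121 / (0.75 × 0.6 × 90 × 10) = 0.2988 in.
Required leg w = t_e / 0.707 = 0.4226 in → use 7/16 in.

w = 7/16 in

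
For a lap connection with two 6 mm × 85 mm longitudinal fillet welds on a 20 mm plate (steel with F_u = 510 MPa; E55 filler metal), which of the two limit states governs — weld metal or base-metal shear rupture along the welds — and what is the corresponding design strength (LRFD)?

E55XX → F_EXX = 550 MPa.
t_e = 0.707 × 6 = 4.242 mm; L = 170 mm.
Weld metal: φR_n = 0.75 × 0.6 × 550 × 4.242 × 170 × 10⁻³ = 178.5 kN.
Base metal (shear rupture): φR_n = 0.75 × 0.6 × 510 × 20 × 170 × 10⁻³ = 780.3 kN.
Governing: weld metal.

φR_n ≈ 178 kN (weld metal governs)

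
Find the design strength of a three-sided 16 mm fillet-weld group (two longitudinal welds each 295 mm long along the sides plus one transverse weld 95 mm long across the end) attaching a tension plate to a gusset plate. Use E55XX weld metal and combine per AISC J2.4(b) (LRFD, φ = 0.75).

E55XX → F_EXX = 550 MPa.
t_e = 0.707 × 16 = 11.31 mm.
R_nwl = 0.6 × 550 × 11.31 × 590 × 10⁻³ = 2202 kN (longitudinal, 2 welds).
R_nwt = 0.6 × 550 × 11.31 × 95 × 10⁻³ = 354.6 kN (transverse, base value).
(i) R_nwl + R_nwt = 2557 kN; (ii) 0.85 R_nwl + 1.5 R_nwt = 2404 kN.
R_n = max = 2557 kN [governs: (i)]; φR_n = 1918 kN.

φR_n ≈ 1920 kN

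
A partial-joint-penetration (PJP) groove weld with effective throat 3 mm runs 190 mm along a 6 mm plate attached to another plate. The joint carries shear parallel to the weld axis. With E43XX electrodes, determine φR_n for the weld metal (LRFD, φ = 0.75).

φR_n ≈ 110 kN

E43XX → F_EXX = 430 MPa.
Effective throat (given) t_e = 3 mm.
A_we = 3 × 190 = 570 mm².
F_nw = 0.6 F_EXX = 258 MPa.
φR_n = 0.75 × 258 × 570 × 10⁻³ = 110.3 kN.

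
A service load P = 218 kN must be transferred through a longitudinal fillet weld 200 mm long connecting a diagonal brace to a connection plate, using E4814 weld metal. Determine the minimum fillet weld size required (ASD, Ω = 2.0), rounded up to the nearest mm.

E48XX → F_EXX = 480 MPa.
Total weld length L = 200 mm.
Required throat t_e = P × Ω / (0.6 F_EXX × L) = 218 × 2.0 / (0.6 × 480 × 200 × 10⁻³) = 7.569 mm.
Required leg w = t_e / 0.707 = 10.71 mm → use 11 mm.

w = 11 mm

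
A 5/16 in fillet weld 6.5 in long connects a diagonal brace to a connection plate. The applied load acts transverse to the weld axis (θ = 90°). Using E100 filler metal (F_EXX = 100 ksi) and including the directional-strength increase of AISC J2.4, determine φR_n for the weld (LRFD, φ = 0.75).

φR_n ≈ 96.9 kips

t_e = 0.707 × 0.3125 = 0.2209 in; A_we = 0.2209 × 6.5 = 1.436 in².
Directional factor: 1.0 + 0.5 sin^1.5(90°) = 1.5.
F_nw = 0.6 × 100 × 1.5 = 90 ksi.
φR_n = 0.75 × 90 × 1.436 = 96.94 kips.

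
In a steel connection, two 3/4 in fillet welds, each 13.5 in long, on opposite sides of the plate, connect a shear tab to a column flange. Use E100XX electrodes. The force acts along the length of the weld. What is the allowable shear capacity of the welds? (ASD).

E100XX → F_EXX = 100 ksi.
Effective throat t_e = 0.707 × 0.75 = 0.5302 in.
Total length L = 27 in; A_we = 0.5302 × 27 = 14.32 in².
F_nw = 0.6 F_EXX = 0.6 × 100 = 60 ksi.
R_n = 60 × 14.32 = 859 kips; R_n/Ω = 859/2.0 = 429.5 kips.

R_n/Ω ≈ 430 kips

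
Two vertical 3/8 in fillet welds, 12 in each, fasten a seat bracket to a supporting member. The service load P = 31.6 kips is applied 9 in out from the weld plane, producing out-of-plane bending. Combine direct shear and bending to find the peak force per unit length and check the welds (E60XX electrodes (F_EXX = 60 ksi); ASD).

f_max ≈ 6.07 kip/in; NOT adequate

L_w = 2 × 12 = 24 in; section modulus (unit throat) S = 2 × L²/6 = 48 in².
Direct shear f_v = P/L_w = 31.6/24 = 1.317 kip/in.
Moment M = P × e = 31.6 × 9 = 284.4 kip·in; bending f_b = M/S = 5.925 kip/in.
f_max = √(f_v² + f_b²) = √(1.317² + 5.925²) = 6.07 kip/in.
r_n/Ω = (1/2.0) × 0.6 × 60 × (0.707 × 0.375) = 4.772 kip/in → NOT adequate.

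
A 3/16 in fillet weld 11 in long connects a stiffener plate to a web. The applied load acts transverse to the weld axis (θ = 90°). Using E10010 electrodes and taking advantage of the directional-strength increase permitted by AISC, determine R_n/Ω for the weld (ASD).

E100XX → F_EXX = 100 ksi.
t_e = 0.707 × 0.1875 = 0.1326 in; A_we = 0.1326 × 11 = 1.458 in².
Directional factor: 1.0 + 0.5 sin^1.5(90°) = 1.5.
F_nw = 0.6 × 100 × 1.5 = 90 ksi.
R_n/Ω = (90 × 1.458) / 2.0 = 65.62 kip.

R_n/Ω ≈ 65.6 kip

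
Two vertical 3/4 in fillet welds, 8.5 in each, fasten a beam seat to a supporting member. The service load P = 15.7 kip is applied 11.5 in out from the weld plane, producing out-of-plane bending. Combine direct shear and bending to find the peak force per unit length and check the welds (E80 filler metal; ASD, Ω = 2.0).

E80XX → F_EXX = 80 ksi.
L_w = 2 × 8.5 = 17 in; section modulus (unit throat) S = 2 × L²/6 = 24.08 in².
Direct shear f_v = P/L_w = 15.7/17 = 0.9235 kip/in.
Moment M = P × e = 15.7 × 11.5 = 180.55 kip·in; bending f_b = M/S = 7.497 kip/in.
f_max = √(f_v² + f_b²) = √(0.9235² + 7.497²) = 7.554 kip/in.
r_n/Ω = (1/2.0) × 0.6 × 80 × (0.707 × 0.75) = 12.73 kip/in → adequate.

f_max ≈ 7.55 kip/in; adequate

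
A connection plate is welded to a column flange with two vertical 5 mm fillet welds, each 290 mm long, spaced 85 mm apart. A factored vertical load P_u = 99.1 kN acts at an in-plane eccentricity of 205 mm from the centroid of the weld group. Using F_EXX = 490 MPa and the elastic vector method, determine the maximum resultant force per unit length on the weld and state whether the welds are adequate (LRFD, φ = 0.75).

Total weld length L_w = 580 mm. Treat welds as unit-width lines.
Polar moment about centroid: J = 2[d³/12 + d(b/2)²] = 2[290³/12 + 290×42.5²] = 5112000 mm³.
Direct shear f_v = P/L_w = 99.1×10³ / 580 = 170.9 N/mm (vertical).
Torsion M = P·e = 99.1×10³ × 205 = 20316000 N·mm.
Critical point at (x, y) = (42.5, 145) from centroid. f_tx = M·y/J = 576.2 N/mm; f_ty = M·x/J = 168.9 N/mm.
Resultant f_max = √[f_tx² + (f_v + f_ty)²] = √[576.2² + (170.9 + 168.9)²] = 668.9 N/mm.
Capacity per unit length: φr_n = 0.75 × 0.6 × 490 × (0.707 × 5) = 779.5 N/mm.
668.9 ≤ 779.5 → adequate.

f_max ≈ 669 N/mm; adequate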